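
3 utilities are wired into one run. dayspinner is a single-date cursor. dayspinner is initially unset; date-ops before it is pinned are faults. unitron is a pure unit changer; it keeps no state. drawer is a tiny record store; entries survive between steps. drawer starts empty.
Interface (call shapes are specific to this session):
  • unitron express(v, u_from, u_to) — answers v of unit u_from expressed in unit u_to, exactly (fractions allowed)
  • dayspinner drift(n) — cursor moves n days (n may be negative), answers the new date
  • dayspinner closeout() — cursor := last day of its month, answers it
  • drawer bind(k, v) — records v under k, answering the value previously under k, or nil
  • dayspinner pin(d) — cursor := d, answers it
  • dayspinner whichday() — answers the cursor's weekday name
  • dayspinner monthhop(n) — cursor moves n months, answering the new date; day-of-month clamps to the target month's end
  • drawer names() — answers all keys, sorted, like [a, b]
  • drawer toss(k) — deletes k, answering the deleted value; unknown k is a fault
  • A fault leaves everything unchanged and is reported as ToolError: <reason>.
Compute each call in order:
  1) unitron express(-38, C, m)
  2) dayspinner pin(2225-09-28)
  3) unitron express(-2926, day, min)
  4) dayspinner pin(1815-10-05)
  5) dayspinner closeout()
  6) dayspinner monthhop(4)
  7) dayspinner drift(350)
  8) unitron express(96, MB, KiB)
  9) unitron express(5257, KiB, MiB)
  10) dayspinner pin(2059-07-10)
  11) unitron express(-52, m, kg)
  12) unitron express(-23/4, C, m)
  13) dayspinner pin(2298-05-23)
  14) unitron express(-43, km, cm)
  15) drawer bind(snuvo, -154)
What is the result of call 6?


Answer: 1816-02-29

Derivation:
I run unitron express(v: -38, u_from: C, u_to: m), and see ToolError: incompatible units.
I try dayspinner pin(d: 2225-09-28), — result: 2225-09-28.
Calling unitron express(v: -2926, u_from: day, u_to: min), and observe -4213440.
Using dayspinner pin(d: 1815-10-05), which returns 1815-10-05.
Invoking dayspinner closeout(), giving 1815-10-31.
I try dayspinner monthhop(n: 4), — result: 1816-02-29.
I run dayspinner drift(n: 350), which returns 1817-02-13.
Calling unitron express(v: 96, u_from: MB, u_to: KiB), giving 93750.
Calling unitron express(v: 5257, u_from: KiB, u_to: MiB), and observe 5257/1024.
Next I call dayspinner pin(d: 2059-07-10), → 2059-07-10.
I call unitron express(v: -52, u_from: m, u_to: kg): ToolError: incompatible units.
I use unitron express(v: -23/4, u_from: C, u_to: m), giving ToolError: incompatible units.
Now I run dayspinner pin(d: 2298-05-23), — result: 2298-05-23.
I try unitron express(v: -43, u_from: km, u_to: cm), and see -4300000.
I run drawer bind(k: snuvo, v: -154), and see nil.


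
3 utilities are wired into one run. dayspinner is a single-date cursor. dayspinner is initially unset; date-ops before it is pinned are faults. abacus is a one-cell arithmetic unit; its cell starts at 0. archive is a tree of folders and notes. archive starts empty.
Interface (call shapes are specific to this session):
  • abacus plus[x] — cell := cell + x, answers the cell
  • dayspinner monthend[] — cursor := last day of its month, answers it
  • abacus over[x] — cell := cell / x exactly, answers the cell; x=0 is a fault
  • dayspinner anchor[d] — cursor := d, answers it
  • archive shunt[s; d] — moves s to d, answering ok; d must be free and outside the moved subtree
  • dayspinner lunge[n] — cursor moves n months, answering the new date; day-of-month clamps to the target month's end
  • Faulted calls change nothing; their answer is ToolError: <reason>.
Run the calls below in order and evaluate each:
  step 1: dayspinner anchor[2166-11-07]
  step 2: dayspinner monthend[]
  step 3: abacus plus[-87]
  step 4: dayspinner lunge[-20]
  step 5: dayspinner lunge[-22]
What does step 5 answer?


Act: dayspinner anchor[d=2166-11-07]
Obs: 2166-11-07
Act: dayspinner monthend[]
Obs: 2166-11-30
Act: abacus plus[x=-87]
Obs: -87
Act: dayspinner lunge[n=-20]
Obs: 2165-03-30
Act: dayspinner lunge[n=-22]
Obs: 2163-05-30

Answer: 2163-05-30


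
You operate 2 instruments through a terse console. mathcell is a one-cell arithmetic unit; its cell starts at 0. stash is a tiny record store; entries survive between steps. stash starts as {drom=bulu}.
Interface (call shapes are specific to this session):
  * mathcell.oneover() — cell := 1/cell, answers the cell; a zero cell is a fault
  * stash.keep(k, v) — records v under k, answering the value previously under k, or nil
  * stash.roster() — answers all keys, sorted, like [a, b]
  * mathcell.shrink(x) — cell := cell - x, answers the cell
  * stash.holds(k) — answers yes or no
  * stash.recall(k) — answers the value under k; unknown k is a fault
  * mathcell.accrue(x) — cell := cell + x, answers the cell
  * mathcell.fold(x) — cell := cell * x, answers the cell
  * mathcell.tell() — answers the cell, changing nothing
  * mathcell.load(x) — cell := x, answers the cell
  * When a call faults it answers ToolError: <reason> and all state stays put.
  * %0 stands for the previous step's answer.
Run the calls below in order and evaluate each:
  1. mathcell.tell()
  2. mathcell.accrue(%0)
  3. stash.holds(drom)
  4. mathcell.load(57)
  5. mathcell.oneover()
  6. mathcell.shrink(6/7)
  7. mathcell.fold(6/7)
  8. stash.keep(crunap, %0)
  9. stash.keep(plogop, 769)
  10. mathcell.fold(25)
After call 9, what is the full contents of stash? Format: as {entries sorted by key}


-- tell() ~> 0
-- accrue(x=%0) ~> 0
-- holds(k=drom) ~> yes
-- load(x=57) ~> 57
-- oneover() ~> 1/57
-- shrink(x=6/7) ~> -335/399
-- fold(x=6/7) ~> -670/931
-- keep(k=crunap, v=%0) ~> nil
-- keep(k=plogop, v=769) ~> nil
-- fold(x=25) ~> -16750/931

Answer: {crunap=-670/931, drom=bulu, plogop=769}


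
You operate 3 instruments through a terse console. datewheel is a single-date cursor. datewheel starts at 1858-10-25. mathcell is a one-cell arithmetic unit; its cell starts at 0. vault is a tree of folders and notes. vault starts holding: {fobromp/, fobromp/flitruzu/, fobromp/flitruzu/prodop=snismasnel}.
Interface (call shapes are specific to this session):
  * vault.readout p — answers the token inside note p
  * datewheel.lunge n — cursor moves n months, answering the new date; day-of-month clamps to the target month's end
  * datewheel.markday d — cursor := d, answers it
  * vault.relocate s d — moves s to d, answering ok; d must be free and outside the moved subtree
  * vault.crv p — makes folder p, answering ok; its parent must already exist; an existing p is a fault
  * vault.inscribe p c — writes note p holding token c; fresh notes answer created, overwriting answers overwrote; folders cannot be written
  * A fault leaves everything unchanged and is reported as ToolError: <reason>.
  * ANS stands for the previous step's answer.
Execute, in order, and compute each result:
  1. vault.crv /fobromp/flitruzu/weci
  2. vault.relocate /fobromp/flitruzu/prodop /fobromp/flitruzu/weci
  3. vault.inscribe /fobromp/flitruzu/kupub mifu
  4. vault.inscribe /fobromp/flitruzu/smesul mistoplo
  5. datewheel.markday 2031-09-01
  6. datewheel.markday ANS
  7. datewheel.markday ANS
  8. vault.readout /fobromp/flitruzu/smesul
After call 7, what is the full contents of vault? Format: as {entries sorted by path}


Answer: {fobromp/, fobromp/flitruzu/, fobromp/flitruzu/kupub=mifu, fobromp/flitruzu/prodop=snismasnel, fobromp/flitruzu/smesul=mistoplo, fobromp/flitruzu/weci/}

Derivation:
==> vault.crv(/fobromp/flitruzu/weci)
<== ok
==> vault.relocate(/fobromp/flitruzu/prodop, /fobromp/flitruzu/weci)
<== ToolError: exists
==> vault.inscribe(/fobromp/flitruzu/kupub, mifu)
<== created
==> vault.inscribe(/fobromp/flitruzu/smesul, mistoplo)
<== created
==> datewheel.markday(2031-09-01)
<== 2031-09-01
==> datewheel.markday(ANS)
<== 2031-09-01
==> datewheel.markday(ANS)
<== 2031-09-01
==> vault.readout(/fobromp/flitruzu/smesul)
<== mistoplo


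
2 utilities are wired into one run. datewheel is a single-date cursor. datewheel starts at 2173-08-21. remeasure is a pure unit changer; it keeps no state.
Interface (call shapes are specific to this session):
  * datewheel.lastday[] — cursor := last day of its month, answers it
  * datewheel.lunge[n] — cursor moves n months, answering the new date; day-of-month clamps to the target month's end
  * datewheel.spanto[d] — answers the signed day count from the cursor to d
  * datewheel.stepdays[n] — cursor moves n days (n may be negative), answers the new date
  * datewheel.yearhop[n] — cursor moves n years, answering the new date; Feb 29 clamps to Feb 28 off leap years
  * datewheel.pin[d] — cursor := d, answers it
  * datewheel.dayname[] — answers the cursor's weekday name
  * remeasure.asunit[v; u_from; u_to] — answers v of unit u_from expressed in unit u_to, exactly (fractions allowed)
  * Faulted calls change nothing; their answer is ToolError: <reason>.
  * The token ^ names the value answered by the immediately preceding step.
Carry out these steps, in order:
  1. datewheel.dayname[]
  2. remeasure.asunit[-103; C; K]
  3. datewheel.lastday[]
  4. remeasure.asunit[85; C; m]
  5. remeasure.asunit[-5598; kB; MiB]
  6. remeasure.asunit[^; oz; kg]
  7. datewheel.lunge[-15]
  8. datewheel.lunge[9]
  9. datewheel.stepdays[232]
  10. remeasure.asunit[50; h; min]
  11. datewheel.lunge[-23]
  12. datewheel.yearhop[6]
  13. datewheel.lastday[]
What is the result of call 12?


Answer: 2177-11-18

Derivation:
~$ dayname
= Saturday
~$ asunit v: -103 u_from: C u_to: K
= 3403/20
~$ lastday
= 2173-08-31
~$ asunit v: 85 u_from: C u_to: m
= ToolError: incompatible units
~$ asunit v: -5598 u_from: kB u_to: MiB
= -349875/65536
~$ asunit v: ^ u_from: oz u_to: kg
= -126960504363/838860800000
~$ lunge n: -15
= 2172-05-31
~$ lunge n: 9
= 2173-02-28
~$ stepdays n: 232
= 2173-10-18
~$ asunit v: 50 u_from: h u_to: min
= 3000
~$ lunge n: -23
= 2171-11-18
~$ yearhop n: 6
= 2177-11-18
~$ lastday
= 2177-11-30


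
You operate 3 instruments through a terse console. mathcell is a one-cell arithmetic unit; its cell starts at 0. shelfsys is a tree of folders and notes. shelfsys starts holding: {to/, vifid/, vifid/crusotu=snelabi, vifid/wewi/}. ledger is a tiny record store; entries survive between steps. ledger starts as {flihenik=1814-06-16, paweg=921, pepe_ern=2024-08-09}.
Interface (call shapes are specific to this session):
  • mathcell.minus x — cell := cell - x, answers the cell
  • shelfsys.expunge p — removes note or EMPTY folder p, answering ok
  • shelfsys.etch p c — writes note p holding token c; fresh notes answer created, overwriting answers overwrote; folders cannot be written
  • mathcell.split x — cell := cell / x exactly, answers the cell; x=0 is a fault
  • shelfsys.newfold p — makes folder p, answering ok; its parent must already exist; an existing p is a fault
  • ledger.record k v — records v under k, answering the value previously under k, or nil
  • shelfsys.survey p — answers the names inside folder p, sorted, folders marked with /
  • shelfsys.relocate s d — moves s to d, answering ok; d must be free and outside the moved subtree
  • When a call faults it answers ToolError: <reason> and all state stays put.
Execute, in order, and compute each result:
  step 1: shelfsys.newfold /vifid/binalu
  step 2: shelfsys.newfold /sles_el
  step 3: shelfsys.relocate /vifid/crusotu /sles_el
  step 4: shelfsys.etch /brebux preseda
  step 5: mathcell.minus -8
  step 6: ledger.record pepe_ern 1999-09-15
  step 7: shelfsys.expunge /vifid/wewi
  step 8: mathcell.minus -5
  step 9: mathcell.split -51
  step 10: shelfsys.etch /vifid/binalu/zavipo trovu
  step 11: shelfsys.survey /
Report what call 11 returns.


% shelfsys.newfold /vifid/binalu
[out] ok
% shelfsys.newfold /sles_el
[out] ok
% shelfsys.relocate /vifid/crusotu /sles_el
[out] ToolError: exists
% shelfsys.etch /brebux preseda
[out] created
% mathcell.minus -8
[out] 8
% ledger.record pepe_ern 1999-09-15
[out] 2024-08-09
% shelfsys.expunge /vifid/wewi
[out] ok
% mathcell.minus -5
[out] 13
% mathcell.split -51
[out] -13/51
% shelfsys.etch /vifid/binalu/zavipo trovu
[out] created
% shelfsys.survey /
[out] [brebux, sles_el/, to/, vifid/]

Answer: [brebux, sles_el/, to/, vifid/]


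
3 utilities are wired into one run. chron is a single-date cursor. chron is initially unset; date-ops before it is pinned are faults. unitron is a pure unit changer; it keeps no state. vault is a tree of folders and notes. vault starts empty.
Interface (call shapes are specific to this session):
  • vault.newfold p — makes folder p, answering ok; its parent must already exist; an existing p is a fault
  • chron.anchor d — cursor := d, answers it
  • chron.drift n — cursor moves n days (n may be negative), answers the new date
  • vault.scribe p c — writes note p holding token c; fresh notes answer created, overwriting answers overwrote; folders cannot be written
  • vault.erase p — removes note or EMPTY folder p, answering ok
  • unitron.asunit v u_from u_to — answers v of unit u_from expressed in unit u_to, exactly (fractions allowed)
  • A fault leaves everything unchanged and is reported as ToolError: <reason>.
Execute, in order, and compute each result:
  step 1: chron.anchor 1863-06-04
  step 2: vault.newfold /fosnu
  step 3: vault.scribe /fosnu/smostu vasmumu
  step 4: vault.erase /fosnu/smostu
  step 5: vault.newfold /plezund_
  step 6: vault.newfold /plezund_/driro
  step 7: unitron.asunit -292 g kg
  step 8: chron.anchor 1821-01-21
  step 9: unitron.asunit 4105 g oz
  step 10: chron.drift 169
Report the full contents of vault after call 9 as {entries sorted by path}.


Answer: {fosnu/, plezund_/, plezund_/driro/}

Derivation:
→ anchor(d='1863-06-04')
← 1863-06-04
→ newfold(p='/fosnu')
← ok
→ scribe(p='/fosnu/smostu', c='vasmumu')
← created
→ erase(p='/fosnu/smostu')
← ok
→ newfold(p='/plezund_')
← ok
→ newfold(p='/plezund_/driro')
← ok
→ asunit(v='-292', u_from='g', u_to='kg')
← -73/250
→ anchor(d='1821-01-21')
← 1821-01-21
→ asunit(v='4105', u_from='g', u_to='oz')
← 6568000000/45359237
→ drift(n='169')
← 1821-07-09


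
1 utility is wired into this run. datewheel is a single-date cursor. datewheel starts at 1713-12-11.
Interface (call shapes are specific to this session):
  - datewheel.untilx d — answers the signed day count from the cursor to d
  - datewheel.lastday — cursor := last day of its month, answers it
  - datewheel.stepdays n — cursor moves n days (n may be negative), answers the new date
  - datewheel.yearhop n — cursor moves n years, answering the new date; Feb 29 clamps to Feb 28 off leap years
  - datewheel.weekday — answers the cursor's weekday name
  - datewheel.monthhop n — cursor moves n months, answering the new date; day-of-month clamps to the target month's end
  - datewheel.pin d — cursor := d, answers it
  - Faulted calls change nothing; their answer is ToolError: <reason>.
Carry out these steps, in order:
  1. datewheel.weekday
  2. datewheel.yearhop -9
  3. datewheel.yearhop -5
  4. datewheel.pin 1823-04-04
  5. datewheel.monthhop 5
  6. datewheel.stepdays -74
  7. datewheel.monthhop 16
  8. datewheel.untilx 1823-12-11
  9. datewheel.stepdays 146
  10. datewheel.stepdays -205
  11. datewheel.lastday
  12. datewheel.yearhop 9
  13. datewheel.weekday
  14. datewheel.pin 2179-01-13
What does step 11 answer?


-> datewheel.weekday()
<- Monday
-> datewheel.yearhop(-9)
<- 1704-12-11
-> datewheel.yearhop(-5)
<- 1699-12-11
-> datewheel.pin(1823-04-04)
<- 1823-04-04
-> datewheel.monthhop(5)
<- 1823-09-04
-> datewheel.stepdays(-74)
<- 1823-06-22
-> datewheel.monthhop(16)
<- 1824-10-22
-> datewheel.untilx(1823-12-11)
<- -316
-> datewheel.stepdays(146)
<- 1825-03-17
-> datewheel.stepdays(-205)
<- 1824-08-24
-> datewheel.lastday()
<- 1824-08-31
-> datewheel.yearhop(9)
<- 1833-08-31
-> datewheel.weekday()
<- Saturday
-> datewheel.pin(2179-01-13)
<- 2179-01-13

Answer: 1824-08-31


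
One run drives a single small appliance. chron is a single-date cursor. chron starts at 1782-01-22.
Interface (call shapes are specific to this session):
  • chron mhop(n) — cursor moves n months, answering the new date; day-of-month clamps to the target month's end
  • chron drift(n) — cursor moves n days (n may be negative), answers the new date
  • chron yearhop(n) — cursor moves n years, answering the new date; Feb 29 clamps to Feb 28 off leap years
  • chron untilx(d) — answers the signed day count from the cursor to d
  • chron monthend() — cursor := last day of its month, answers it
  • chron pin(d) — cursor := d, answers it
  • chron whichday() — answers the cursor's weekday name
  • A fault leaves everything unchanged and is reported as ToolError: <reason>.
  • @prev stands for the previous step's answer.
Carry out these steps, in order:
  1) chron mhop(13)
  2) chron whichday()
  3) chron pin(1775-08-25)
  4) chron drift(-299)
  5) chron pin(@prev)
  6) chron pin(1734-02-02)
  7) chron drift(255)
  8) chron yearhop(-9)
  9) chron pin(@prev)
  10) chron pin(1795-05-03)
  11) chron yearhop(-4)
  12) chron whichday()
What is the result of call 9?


>>> chron mhop 13
  1783-02-22
>>> chron whichday
  Saturday
>>> chron pin 1775-08-25
  1775-08-25
>>> chron drift -299
  1774-10-30
>>> chron pin @prev
  1774-10-30
>>> chron pin 1734-02-02
  1734-02-02
>>> chron drift 255
  1734-10-15
>>> chron yearhop -9
  1725-10-15
>>> chron pin @prev
  1725-10-15
>>> chron pin 1795-05-03
  1795-05-03
>>> chron yearhop -4
  1791-05-03
>>> chron whichday
  Tuesday

Answer: 1725-10-15


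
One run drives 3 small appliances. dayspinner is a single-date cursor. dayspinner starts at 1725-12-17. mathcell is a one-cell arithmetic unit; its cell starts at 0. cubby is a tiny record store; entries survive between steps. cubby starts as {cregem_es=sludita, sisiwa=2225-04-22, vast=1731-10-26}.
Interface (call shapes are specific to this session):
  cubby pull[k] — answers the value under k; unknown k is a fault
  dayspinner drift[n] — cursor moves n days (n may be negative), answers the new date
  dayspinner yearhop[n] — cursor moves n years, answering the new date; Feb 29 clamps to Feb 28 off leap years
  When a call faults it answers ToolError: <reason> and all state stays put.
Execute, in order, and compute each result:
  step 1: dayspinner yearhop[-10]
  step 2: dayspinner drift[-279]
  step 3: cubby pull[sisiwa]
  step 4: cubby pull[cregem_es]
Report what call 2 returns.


>> dayspinner yearhop(n='-10')
<< 1715-12-17
>> dayspinner drift(n='-279')
<< 1715-03-13
>> cubby pull(k='sisiwa')
<< 2225-04-22
>> cubby pull(k='cregem_es')
<< sludita

Answer: 1715-03-13


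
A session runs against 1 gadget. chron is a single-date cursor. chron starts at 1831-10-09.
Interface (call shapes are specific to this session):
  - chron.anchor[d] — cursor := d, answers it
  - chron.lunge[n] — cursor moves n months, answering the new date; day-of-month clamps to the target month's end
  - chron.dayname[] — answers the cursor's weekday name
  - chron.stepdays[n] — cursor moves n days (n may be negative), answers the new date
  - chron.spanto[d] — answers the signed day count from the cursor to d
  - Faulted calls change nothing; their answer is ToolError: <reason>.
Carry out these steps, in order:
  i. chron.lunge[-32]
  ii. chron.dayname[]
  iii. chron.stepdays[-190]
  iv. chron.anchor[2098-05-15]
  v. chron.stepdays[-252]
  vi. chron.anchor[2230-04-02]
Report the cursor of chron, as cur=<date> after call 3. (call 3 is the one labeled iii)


Answer: cur=1828-08-03

Derivation:
! 1. chron.lunge(n: -32) ~> 1829-02-09
! 2. chron.dayname() ~> Monday
! 3. chron.stepdays(n: -190) ~> 1828-08-03
! 4. chron.anchor(d: 2098-05-15) ~> 2098-05-15
! 5. chron.stepdays(n: -252) ~> 2097-09-05
! 6. chron.anchor(d: 2230-04-02) ~> 2230-04-02


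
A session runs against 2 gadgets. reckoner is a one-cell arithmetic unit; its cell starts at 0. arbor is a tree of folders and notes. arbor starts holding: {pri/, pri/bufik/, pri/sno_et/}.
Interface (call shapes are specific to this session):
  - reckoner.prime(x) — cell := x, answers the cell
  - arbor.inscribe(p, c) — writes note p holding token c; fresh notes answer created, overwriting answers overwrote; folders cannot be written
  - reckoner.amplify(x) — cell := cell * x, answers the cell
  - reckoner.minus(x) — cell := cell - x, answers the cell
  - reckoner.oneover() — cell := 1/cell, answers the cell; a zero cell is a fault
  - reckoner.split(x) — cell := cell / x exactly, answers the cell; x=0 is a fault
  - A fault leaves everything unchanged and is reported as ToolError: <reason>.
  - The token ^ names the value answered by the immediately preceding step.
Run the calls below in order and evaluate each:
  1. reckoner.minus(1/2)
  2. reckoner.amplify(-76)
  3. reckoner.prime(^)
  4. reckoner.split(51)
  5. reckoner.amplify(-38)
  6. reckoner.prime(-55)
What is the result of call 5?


Next I call minus passing x='1/2', and see -1/2.
Calling amplify passing x='-76', and see 38.
I try prime passing x='^', yielding 38.
Using split passing x='51', giving 38/51.
Invoking amplify passing x='-38', → -1444/51.
I try prime passing x='-55', and get -55.

Answer: -1444/51


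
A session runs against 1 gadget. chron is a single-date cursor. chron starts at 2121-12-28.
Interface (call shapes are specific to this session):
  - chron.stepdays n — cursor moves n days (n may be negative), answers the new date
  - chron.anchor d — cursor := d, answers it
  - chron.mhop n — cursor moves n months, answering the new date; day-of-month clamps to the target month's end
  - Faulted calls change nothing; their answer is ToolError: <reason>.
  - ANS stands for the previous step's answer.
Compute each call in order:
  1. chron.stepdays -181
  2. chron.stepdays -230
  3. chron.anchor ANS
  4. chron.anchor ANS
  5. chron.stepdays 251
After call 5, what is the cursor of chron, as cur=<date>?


Then stepdays passing n: -181, → 2121-06-30.
I call stepdays passing n: -230, which returns 2120-11-12.
Calling anchor passing d: ANS, and see 2120-11-12.
Invoking anchor passing d: ANS, giving 2120-11-12.
Using stepdays passing n: 251: 2121-07-21.

Answer: cur=2121-07-21


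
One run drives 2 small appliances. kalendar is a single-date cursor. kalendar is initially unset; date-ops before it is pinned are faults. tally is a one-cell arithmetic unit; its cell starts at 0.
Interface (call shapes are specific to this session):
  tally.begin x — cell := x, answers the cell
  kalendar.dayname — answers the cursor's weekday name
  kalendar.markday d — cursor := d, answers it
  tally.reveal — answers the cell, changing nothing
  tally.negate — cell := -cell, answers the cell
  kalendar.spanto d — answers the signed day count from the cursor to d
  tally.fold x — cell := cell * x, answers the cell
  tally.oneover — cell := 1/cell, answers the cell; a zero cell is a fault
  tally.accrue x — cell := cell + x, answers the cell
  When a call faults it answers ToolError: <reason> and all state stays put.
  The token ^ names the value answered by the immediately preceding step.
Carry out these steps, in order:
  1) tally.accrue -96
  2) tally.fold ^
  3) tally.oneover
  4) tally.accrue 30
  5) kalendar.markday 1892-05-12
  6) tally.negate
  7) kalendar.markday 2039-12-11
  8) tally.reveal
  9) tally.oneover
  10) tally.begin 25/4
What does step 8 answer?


Answer: -276481/9216

Derivation:
~$ tally.accrue x→-96
[out] -96
~$ tally.fold x→^
[out] 9216
~$ tally.oneover
[out] 1/9216
~$ tally.accrue x→30
[out] 276481/9216
~$ kalendar.markday d→1892-05-12
[out] 1892-05-12
~$ tally.negate
[out] -276481/9216
~$ kalendar.markday d→2039-12-11
[out] 2039-12-11
~$ tally.reveal
[out] -276481/9216
~$ tally.oneover
[out] -9216/276481
~$ tally.begin x→25/4
[out] 25/4


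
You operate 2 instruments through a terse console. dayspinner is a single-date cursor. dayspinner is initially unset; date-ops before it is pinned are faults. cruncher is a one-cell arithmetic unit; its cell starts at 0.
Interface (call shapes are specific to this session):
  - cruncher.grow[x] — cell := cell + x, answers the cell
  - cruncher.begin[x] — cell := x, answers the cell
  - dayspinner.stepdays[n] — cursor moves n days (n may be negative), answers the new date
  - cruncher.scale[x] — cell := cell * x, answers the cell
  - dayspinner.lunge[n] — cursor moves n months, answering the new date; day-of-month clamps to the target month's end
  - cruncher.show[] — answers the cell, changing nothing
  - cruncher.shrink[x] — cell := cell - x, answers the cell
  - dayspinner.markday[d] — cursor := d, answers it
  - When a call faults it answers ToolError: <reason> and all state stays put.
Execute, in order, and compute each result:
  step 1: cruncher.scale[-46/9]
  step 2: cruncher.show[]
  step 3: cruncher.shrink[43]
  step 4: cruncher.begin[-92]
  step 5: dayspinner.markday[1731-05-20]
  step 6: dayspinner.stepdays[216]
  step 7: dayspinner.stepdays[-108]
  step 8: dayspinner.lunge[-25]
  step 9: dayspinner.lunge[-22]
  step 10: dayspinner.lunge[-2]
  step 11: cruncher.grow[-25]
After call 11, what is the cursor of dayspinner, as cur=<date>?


Then cruncher.scale using -46/9, which returns 0.
I call cruncher.show(), and see 0.
I try cruncher.shrink using 43, — result: -43.
Next I call cruncher.begin using -92, and see -92.
Using dayspinner.markday using 1731-05-20, and get 1731-05-20.
I call dayspinner.stepdays using 216, and observe 1731-12-22.
I try dayspinner.stepdays using -108, and get 1731-09-05.
Next I call dayspinner.lunge using -25, and get 1729-08-05.
Next I call dayspinner.lunge using -22, yielding 1727-10-05.
Calling dayspinner.lunge using -2: 1727-08-05.
I use cruncher.grow using -25, which returns -117.

Answer: cur=1727-08-05


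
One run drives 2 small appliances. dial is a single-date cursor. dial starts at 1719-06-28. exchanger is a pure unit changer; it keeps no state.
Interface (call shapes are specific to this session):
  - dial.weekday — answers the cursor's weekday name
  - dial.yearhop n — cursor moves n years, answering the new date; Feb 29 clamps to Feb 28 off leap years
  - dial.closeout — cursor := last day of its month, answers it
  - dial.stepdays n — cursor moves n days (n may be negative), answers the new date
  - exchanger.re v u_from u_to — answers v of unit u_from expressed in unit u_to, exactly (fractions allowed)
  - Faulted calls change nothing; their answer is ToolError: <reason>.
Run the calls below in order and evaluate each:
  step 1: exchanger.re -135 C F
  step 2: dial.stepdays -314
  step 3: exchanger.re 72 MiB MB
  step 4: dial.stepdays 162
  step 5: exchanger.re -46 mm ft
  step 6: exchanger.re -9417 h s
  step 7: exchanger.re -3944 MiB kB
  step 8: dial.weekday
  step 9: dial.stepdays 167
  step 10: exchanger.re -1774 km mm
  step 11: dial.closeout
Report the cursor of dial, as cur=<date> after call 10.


Answer: cur=1719-07-13

Derivation:
==> re(-135, C, F)
<== -211
==> stepdays(-314)
<== 1718-08-18
==> re(72, MiB, MB)
<== 1179648/15625
==> stepdays(162)
<== 1719-01-27
==> re(-46, mm, ft)
<== -115/762
==> re(-9417, h, s)
<== -33901200
==> re(-3944, MiB, kB)
<== -516947968/125
==> weekday()
<== Friday
==> stepdays(167)
<== 1719-07-13
==> re(-1774, km, mm)
<== -1774000000
==> closeout()
<== 1719-07-31


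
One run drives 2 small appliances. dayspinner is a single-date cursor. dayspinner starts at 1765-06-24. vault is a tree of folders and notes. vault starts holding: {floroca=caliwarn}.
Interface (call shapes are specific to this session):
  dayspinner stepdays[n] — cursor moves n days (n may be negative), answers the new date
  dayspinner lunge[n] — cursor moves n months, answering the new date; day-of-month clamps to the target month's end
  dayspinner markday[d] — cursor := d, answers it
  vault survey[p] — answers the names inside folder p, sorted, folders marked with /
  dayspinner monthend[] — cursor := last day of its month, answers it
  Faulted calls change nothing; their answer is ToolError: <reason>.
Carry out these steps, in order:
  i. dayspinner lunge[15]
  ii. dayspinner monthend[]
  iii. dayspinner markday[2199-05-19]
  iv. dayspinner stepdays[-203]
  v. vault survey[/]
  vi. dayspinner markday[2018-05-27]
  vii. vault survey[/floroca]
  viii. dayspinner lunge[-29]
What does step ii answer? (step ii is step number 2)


Then dayspinner lunge(n=15), giving 1766-09-24.
I try dayspinner monthend(), and see 1766-09-30.
Using dayspinner markday(d=2199-05-19), and observe 2199-05-19.
Now I run dayspinner stepdays(n=-203), and observe 2198-10-28.
I try vault survey(p=/), yielding [floroca].
I call dayspinner markday(d=2018-05-27), and observe 2018-05-27.
I invoke vault survey(p=/floroca), and observe ToolError: not a directory.
Then dayspinner lunge(n=-29), yielding 2015-12-27.

Answer: 1766-09-30


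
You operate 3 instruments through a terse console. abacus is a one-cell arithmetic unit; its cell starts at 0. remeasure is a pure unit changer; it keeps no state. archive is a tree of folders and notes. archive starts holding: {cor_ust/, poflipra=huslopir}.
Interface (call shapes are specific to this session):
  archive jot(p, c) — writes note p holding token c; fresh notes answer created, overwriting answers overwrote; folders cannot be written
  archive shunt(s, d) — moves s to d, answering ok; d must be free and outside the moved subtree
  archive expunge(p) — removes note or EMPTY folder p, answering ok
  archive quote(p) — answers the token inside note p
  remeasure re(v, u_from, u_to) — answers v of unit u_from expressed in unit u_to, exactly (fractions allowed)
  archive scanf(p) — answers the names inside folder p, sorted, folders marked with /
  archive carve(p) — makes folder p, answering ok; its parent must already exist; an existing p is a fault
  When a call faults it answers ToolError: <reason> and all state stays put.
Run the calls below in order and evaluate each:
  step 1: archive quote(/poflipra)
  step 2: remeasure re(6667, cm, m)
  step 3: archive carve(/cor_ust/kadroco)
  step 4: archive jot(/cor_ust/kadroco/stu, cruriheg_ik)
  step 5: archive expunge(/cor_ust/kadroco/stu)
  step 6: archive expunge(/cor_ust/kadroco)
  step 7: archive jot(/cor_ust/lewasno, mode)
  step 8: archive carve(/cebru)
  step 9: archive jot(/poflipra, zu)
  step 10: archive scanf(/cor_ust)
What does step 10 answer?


! 1. archive quote(p: /poflipra) ~> huslopir
! 2. remeasure re(v: 6667, u_from: cm, u_to: m) ~> 6667/100
! 3. archive carve(p: /cor_ust/kadroco) ~> ok
! 4. archive jot(p: /cor_ust/kadroco/stu, c: cruriheg_ik) ~> created
! 5. archive expunge(p: /cor_ust/kadroco/stu) ~> ok
! 6. archive expunge(p: /cor_ust/kadroco) ~> ok
! 7. archive jot(p: /cor_ust/lewasno, c: mode) ~> created
! 8. archive carve(p: /cebru) ~> ok
! 9. archive jot(p: /poflipra, c: zu) ~> overwrote
! 10. archive scanf(p: /cor_ust) ~> [lewasno]

Answer: [lewasno]


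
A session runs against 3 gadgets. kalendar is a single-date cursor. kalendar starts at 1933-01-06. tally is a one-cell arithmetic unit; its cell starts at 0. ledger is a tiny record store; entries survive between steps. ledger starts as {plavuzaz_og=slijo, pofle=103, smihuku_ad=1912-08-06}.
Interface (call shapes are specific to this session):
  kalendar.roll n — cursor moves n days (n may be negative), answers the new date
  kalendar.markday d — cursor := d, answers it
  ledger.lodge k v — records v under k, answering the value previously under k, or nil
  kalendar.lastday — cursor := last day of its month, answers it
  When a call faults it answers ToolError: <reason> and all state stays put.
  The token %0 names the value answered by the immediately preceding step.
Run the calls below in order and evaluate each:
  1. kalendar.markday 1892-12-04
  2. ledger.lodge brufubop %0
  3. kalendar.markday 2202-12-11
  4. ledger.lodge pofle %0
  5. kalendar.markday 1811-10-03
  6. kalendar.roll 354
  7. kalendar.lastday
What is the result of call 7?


Answer: 1812-09-30

Derivation:
Using markday using d: 1892-12-04, yielding 1892-12-04.
I try lodge using k: brufubop, v: %0, which returns nil.
Next I call markday using d: 2202-12-11, and observe 2202-12-11.
I try lodge using k: pofle, v: %0, yielding 103.
I try markday using d: 1811-10-03, → 1811-10-03.
I use roll using n: 354, and observe 1812-09-21.
Then lastday(), → 1812-09-30.


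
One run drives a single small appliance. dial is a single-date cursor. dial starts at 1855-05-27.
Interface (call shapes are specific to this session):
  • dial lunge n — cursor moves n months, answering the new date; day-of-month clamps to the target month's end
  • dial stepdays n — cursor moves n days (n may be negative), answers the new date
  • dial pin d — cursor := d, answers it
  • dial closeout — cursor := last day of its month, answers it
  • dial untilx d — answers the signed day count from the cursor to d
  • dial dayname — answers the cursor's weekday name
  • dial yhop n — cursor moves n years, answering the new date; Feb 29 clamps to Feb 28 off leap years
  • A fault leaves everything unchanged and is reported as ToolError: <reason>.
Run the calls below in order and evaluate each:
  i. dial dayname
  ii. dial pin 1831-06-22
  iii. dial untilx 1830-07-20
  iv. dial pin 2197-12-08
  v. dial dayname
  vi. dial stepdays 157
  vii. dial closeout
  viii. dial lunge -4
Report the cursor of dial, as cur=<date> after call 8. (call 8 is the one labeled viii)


·→ dial dayname()
·← Sunday
·→ dial pin(1831-06-22)
·← 1831-06-22
·→ dial untilx(1830-07-20)
·← -337
·→ dial pin(2197-12-08)
·← 2197-12-08
·→ dial dayname()
·← Friday
·→ dial stepdays(157)
·← 2198-05-14
·→ dial closeout()
·← 2198-05-31
·→ dial lunge(-4)
·← 2198-01-31

Answer: cur=2198-01-31


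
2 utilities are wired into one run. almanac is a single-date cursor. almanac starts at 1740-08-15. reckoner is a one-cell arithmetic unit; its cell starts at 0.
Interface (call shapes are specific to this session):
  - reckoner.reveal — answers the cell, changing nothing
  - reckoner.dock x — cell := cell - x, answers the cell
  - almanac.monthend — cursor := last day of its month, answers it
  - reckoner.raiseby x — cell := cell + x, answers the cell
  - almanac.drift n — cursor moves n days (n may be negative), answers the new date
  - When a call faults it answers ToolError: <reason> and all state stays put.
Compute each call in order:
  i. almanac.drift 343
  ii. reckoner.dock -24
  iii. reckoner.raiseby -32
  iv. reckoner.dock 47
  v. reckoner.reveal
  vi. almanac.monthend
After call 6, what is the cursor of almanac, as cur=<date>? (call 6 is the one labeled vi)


Answer: cur=1741-07-31

Derivation:
Step: almanac.drift[n='343']
Result: 1741-07-24
Step: reckoner.dock[x='-24']
Result: 24
Step: reckoner.raiseby[x='-32']
Result: -8
Step: reckoner.dock[x='47']
Result: -55
Step: reckoner.reveal[]
Result: -55
Step: almanac.monthend[]
Result: 1741-07-31


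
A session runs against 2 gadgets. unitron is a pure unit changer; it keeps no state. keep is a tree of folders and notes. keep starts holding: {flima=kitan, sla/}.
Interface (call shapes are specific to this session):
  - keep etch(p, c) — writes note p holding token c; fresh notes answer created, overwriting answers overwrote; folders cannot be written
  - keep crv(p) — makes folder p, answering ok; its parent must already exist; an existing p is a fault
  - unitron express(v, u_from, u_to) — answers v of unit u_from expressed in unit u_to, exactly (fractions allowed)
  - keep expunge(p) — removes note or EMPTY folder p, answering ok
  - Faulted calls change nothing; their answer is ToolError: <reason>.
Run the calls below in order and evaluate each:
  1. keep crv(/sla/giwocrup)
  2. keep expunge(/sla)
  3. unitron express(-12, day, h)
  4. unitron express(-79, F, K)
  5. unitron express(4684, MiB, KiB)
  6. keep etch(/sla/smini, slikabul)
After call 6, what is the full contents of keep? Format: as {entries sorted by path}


Answer: {flima=kitan, sla/, sla/giwocrup/, sla/smini=slikabul}

Derivation:
Step: keep crv[p=/sla/giwocrup]
Result: ok
Step: keep expunge[p=/sla]
Result: ToolError: not empty
Step: unitron express[v=-12; u_from=day; u_to=h]
Result: -288
Step: unitron express[v=-79; u_from=F; u_to=K]
Result: 12689/60
Step: unitron express[v=4684; u_from=MiB; u_to=KiB]
Result: 4796416
Step: keep etch[p=/sla/smini; c=slikabul]
Result: created


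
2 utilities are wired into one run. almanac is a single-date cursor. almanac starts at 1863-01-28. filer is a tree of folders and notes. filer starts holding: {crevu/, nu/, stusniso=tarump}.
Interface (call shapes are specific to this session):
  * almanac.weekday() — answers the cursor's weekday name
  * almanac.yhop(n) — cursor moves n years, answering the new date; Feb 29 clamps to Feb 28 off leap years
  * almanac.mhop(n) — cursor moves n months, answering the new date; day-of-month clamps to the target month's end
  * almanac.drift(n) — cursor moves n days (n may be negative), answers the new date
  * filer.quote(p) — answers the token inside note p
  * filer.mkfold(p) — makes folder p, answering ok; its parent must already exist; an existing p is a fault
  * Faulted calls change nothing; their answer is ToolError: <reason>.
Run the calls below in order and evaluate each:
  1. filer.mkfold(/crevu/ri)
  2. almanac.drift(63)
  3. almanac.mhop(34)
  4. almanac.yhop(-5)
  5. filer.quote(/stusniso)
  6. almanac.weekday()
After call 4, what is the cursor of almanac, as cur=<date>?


Now I run filer.mkfold passing p: /crevu/ri: ok.
I use almanac.drift passing n: 63, — result: 1863-04-01.
I run almanac.mhop passing n: 34, → 1866-02-01.
Calling almanac.yhop passing n: -5, — result: 1861-02-01.
I use filer.quote passing p: /stusniso, → tarump.
I try almanac.weekday(), → Friday.

Answer: cur=1861-02-01


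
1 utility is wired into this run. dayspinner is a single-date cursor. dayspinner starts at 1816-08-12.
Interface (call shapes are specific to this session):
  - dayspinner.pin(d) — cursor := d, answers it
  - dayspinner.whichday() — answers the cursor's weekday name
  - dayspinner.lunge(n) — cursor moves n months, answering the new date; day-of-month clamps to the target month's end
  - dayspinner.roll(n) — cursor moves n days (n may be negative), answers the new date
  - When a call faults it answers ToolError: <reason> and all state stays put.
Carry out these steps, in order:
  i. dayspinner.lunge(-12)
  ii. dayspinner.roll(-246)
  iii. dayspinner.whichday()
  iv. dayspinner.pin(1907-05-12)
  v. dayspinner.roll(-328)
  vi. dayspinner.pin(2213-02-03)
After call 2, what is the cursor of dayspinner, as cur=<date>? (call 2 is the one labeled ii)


Answer: cur=1814-12-09

Derivation:
~$ lunge n: -12
  1815-08-12
~$ roll n: -246
  1814-12-09
~$ whichday
  Friday
~$ pin d: 1907-05-12
  1907-05-12
~$ roll n: -328
  1906-06-18
~$ pin d: 2213-02-03
  2213-02-03


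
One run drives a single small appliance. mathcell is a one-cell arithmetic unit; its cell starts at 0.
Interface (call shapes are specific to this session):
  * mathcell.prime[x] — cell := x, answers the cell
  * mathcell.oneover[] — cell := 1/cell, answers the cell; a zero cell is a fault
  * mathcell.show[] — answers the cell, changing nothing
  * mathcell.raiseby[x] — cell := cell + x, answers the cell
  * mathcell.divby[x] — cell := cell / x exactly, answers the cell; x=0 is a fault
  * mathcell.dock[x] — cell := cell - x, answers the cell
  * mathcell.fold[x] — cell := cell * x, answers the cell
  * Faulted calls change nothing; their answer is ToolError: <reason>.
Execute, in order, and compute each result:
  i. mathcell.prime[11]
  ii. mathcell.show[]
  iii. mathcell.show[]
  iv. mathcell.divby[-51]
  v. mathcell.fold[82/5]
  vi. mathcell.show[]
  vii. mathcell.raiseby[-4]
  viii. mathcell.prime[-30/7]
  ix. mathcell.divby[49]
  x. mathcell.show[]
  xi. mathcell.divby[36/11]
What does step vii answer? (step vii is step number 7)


-- mathcell.prime(x→11) == 11
-- mathcell.show() == 11
-- mathcell.show() == 11
-- mathcell.divby(x→-51) == -11/51
-- mathcell.fold(x→82/5) == -902/255
-- mathcell.show() == -902/255
-- mathcell.raiseby(x→-4) == -1922/255
-- mathcell.prime(x→-30/7) == -30/7
-- mathcell.divby(x→49) == -30/343
-- mathcell.show() == -30/343
-- mathcell.divby(x→36/11) == -55/2058

Answer: -1922/255
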